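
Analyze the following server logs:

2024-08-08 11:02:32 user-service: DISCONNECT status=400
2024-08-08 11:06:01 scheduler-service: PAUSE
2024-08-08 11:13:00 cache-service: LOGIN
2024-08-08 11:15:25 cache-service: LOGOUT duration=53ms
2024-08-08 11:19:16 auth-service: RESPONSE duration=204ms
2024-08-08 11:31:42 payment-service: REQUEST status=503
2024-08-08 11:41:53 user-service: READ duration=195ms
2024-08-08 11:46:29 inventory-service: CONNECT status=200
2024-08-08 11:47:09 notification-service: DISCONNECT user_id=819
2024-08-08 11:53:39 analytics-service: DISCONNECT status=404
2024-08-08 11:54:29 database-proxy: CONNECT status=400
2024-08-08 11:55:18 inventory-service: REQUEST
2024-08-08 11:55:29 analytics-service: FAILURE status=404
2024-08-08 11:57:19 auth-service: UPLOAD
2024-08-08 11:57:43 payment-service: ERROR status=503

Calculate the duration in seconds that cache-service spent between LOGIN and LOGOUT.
145

To calculate state duration:

1. Find LOGIN event for cache-service: 2024-08-08 11:13:00
2. Find LOGOUT event for cache-service: 2024-08-08 11:15:25
3. Calculate duration: 2024-08-08 11:15:25 - 2024-08-08 11:13:00 = 145 seconds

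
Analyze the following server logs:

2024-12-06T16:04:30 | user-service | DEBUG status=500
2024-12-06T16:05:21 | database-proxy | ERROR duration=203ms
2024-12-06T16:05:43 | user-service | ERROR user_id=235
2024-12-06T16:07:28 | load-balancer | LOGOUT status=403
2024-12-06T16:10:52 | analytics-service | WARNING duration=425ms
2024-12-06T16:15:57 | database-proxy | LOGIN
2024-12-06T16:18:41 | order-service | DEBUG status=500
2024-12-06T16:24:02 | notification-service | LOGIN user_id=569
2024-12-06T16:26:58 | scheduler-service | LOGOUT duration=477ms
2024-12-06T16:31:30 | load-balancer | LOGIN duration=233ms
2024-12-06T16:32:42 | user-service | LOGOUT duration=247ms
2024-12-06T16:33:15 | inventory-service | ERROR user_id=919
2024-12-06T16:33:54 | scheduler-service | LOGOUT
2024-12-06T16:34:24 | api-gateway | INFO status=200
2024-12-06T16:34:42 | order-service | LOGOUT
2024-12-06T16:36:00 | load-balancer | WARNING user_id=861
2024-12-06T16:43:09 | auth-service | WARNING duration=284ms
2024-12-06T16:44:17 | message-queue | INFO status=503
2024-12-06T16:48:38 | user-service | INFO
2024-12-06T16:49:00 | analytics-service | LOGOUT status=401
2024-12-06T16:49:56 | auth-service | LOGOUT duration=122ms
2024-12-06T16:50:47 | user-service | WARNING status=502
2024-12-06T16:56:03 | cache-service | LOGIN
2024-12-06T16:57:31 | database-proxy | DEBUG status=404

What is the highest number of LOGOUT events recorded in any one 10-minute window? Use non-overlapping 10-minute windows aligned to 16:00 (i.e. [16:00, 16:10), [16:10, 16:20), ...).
3

To find the burst window:

1. Divide the log period into non-overlapping 10-minute windows starting at 16:00
2. Count LOGOUT events in each window
3. Find the window with maximum count
4. Maximum events in a window: 3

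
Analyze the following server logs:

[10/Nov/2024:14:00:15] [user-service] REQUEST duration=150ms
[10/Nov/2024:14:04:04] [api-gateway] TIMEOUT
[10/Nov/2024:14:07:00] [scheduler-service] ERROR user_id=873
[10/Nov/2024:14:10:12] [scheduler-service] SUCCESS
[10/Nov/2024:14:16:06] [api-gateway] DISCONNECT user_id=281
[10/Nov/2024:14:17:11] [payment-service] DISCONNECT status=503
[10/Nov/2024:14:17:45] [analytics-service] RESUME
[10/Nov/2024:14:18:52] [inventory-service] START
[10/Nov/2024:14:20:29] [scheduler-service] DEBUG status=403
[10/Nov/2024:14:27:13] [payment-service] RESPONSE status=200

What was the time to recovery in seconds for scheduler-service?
192

To calculate recovery time:

1. Find ERROR event for scheduler-service: 10/Nov/2024:14:07:00
2. Find next SUCCESS event for scheduler-service: 10/Nov/2024:14:10:12
3. Recovery time: 10/Nov/2024:14:10:12 - 10/Nov/2024:14:07:00 = 192 seconds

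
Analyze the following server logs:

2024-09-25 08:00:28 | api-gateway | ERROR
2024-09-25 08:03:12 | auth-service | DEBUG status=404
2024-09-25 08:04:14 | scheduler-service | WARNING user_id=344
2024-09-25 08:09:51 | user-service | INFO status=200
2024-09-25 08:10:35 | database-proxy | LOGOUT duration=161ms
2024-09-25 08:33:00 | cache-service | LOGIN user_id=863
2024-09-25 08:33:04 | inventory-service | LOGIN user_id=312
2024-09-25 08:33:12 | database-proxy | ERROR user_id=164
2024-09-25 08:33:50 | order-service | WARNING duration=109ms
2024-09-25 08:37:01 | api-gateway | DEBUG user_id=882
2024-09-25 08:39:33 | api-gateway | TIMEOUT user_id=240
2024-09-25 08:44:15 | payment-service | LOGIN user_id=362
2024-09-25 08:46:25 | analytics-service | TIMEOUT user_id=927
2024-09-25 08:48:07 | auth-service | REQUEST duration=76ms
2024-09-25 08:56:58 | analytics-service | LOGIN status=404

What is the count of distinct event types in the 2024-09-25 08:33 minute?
3

To count unique event types:

1. Filter events in the minute starting at 2024-09-25 08:33
2. Extract event types from matching entries
3. Count unique types: 3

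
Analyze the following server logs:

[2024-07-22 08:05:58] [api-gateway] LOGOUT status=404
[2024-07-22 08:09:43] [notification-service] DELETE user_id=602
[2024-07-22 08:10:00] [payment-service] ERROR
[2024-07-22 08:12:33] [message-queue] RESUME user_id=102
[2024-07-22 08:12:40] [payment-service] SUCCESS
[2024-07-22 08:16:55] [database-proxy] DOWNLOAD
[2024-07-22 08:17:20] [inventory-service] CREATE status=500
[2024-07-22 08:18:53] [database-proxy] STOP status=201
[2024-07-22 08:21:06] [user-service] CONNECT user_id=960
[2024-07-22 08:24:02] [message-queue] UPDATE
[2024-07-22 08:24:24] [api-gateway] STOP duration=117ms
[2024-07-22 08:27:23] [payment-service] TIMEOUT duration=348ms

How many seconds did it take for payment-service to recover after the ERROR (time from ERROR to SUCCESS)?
160

To calculate recovery time:

1. Find ERROR event for payment-service: 2024-07-22 08:10:00
2. Find next SUCCESS event for payment-service: 2024-07-22 08:12:40
3. Recovery time: 2024-07-22 08:12:40 - 2024-07-22 08:10:00 = 160 seconds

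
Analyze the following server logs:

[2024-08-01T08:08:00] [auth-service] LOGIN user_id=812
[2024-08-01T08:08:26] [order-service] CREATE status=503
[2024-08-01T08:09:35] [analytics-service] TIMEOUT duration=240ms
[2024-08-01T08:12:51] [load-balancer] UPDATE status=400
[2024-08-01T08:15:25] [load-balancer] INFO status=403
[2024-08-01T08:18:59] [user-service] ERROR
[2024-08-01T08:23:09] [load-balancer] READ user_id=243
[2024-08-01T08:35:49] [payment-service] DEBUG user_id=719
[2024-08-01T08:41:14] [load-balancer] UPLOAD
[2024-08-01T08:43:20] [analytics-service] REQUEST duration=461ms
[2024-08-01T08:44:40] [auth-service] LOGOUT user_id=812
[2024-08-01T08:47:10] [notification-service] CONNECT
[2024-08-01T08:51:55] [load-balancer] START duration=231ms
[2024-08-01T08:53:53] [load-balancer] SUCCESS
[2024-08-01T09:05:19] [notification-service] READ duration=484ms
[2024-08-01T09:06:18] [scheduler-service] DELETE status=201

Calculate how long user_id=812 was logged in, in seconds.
2200

To calculate session duration:

1. Find LOGIN event for user_id=812: 2024-08-01T08:08:00
2. Find LOGOUT event for user_id=812: 2024-08-01T08:44:40
3. Session duration: 2024-08-01T08:44:40 - 2024-08-01T08:08:00 = 2200 seconds (36 minutes)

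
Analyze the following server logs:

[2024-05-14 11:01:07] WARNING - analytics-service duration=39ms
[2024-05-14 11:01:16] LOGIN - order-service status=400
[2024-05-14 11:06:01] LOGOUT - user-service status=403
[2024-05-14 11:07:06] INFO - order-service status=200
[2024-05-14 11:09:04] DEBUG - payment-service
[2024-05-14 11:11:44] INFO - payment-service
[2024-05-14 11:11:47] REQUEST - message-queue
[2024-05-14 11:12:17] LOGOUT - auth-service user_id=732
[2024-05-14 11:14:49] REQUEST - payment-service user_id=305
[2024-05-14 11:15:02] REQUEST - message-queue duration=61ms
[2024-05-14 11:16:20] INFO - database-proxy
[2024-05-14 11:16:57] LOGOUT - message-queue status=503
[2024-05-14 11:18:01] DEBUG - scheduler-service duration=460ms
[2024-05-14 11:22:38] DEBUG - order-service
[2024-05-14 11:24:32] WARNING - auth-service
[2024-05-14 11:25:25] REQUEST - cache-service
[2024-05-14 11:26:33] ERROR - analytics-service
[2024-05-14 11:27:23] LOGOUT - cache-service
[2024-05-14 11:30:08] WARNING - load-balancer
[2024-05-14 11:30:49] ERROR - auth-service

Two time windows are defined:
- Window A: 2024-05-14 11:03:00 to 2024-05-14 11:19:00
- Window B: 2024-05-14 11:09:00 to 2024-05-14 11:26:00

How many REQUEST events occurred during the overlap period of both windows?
3

To find overlap events:

1. Window A: 2024-05-14 11:03:00 to 2024-05-14 11:19:00
2. Window B: 2024-05-14 11:09:00 to 2024-05-14 11:26:00
3. Overlap period: 2024-05-14 11:09:00 to 2024-05-14 11:19:00
4. Count REQUEST events in overlap: 3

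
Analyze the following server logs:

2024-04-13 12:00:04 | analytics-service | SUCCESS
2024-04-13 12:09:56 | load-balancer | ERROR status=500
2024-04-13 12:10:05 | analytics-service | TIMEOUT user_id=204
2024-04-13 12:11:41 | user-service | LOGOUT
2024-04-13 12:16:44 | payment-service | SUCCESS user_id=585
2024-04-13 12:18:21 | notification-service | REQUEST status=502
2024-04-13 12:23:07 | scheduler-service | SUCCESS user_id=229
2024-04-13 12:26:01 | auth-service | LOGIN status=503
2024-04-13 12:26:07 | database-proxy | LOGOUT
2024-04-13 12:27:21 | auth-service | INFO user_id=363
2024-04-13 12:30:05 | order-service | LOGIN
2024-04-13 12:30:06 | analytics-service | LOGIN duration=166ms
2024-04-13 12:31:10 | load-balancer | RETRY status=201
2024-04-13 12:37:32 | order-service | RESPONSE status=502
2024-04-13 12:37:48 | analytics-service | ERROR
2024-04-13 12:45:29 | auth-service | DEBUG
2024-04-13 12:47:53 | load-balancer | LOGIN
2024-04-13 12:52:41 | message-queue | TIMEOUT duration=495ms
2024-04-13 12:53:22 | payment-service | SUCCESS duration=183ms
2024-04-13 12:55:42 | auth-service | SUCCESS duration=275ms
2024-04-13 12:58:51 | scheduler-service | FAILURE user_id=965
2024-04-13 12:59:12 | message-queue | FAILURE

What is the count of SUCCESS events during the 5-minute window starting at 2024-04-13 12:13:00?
1

To count events in the time window:

1. Window boundaries: 2024-04-13 12:13:00 to 2024-04-13 12:18:00
2. Filter for SUCCESS events within this window
3. Count matching events: 1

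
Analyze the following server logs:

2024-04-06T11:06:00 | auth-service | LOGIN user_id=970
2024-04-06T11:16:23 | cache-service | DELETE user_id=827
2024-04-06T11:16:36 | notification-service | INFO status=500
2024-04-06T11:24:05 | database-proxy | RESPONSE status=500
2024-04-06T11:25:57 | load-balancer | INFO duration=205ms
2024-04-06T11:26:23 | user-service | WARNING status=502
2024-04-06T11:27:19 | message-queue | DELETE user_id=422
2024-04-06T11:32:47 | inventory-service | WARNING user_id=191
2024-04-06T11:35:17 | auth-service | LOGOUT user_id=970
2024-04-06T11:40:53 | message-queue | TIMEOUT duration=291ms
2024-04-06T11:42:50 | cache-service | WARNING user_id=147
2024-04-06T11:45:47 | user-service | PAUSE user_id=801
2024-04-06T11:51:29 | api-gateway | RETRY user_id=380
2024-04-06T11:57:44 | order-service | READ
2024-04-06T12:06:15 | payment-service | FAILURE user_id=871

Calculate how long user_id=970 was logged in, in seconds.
1757

To calculate session duration:

1. Find LOGIN event for user_id=970: 2024-04-06T11:06:00
2. Find LOGOUT event for user_id=970: 2024-04-06T11:35:17
3. Session duration: 2024-04-06T11:35:17 - 2024-04-06T11:06:00 = 1757 seconds (29 minutes)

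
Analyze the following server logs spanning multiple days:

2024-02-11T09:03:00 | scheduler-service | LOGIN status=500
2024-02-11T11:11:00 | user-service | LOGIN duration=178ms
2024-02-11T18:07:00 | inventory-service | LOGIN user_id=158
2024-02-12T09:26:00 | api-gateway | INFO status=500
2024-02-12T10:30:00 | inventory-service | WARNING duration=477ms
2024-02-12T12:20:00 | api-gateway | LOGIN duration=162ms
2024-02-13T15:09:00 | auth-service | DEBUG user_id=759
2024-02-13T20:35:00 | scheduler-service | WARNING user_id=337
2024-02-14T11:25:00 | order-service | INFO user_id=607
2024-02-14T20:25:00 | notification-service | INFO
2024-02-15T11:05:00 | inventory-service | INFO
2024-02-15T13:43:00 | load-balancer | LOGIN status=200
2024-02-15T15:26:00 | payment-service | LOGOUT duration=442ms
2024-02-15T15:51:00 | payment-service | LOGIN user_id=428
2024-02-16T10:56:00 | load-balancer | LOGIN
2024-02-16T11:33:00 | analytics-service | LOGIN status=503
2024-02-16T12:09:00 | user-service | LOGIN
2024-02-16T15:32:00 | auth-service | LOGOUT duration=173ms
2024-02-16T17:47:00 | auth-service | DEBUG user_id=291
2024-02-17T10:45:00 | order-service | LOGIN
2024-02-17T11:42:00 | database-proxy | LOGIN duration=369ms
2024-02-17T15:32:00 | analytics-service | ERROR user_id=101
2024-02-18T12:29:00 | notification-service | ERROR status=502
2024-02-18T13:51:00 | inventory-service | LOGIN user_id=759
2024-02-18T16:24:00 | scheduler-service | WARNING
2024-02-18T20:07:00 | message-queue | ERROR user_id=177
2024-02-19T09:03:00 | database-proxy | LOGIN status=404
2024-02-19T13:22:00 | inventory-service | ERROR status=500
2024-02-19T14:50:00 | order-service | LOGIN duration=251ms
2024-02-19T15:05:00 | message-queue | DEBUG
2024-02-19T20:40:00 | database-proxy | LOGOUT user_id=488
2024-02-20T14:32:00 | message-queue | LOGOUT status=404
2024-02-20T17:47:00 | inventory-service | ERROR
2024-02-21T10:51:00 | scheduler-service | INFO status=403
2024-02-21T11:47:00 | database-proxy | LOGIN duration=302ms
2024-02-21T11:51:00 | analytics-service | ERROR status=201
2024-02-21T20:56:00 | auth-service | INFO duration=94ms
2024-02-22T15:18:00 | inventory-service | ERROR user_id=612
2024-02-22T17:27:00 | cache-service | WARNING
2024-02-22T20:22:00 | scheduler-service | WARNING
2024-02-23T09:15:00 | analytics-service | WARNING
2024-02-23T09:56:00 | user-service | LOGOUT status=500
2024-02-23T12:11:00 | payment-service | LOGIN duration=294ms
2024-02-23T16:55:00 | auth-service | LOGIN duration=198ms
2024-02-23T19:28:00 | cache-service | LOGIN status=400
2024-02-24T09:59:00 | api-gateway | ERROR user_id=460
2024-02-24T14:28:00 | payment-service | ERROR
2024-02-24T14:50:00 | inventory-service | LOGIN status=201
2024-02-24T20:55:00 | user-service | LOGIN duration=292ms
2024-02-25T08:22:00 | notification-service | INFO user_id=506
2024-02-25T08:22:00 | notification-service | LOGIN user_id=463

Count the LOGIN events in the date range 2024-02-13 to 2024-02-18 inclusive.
8

To filter by date range:

1. Date range: 2024-02-13 through 2024-02-18, both dates inclusive
2. Filter for LOGIN events whose date falls in this range
3. Count matching events: 8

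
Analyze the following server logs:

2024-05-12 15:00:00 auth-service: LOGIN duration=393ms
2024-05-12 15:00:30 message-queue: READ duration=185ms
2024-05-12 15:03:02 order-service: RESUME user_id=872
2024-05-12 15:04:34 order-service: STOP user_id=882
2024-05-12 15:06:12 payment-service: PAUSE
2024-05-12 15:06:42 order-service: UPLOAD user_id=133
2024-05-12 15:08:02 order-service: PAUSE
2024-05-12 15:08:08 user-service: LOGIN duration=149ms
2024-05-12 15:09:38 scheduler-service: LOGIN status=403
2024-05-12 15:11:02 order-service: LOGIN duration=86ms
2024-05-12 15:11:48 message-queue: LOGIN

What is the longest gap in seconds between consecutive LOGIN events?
488

To find the longest gap:

1. Extract all LOGIN events in chronological order
2. Calculate time differences between consecutive events
3. Find the maximum difference
4. Longest gap: 488 seconds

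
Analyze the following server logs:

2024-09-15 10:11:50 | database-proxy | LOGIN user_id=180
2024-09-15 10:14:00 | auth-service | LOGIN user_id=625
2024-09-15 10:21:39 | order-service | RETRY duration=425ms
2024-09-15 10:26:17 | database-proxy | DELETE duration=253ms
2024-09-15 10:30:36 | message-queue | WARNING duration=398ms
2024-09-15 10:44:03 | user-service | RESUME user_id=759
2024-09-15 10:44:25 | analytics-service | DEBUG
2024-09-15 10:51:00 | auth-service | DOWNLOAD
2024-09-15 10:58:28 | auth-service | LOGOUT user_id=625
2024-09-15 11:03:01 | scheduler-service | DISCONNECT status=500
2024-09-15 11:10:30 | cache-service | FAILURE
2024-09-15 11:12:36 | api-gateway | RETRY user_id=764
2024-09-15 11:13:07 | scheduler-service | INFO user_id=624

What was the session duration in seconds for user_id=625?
2668

To calculate session duration:

1. Find LOGIN event for user_id=625: 2024-09-15 10:14:00
2. Find LOGOUT event for user_id=625: 2024-09-15 10:58:28
3. Session duration: 2024-09-15 10:58:28 - 2024-09-15 10:14:00 = 2668 seconds (44 minutes)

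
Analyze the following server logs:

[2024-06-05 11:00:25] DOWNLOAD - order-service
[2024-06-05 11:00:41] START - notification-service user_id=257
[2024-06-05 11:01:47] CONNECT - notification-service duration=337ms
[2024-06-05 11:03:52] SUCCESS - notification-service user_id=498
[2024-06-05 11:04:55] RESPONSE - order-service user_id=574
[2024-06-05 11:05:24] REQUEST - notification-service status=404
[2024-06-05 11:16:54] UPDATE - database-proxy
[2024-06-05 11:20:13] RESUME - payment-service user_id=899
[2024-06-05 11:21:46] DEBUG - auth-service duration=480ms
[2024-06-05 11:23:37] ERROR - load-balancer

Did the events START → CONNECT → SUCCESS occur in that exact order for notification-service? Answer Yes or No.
Yes

To verify sequence order:

1. Find all events in sequence START → CONNECT → SUCCESS for notification-service
2. Extract their timestamps
3. Check if timestamps are in ascending order
4. Result: Yes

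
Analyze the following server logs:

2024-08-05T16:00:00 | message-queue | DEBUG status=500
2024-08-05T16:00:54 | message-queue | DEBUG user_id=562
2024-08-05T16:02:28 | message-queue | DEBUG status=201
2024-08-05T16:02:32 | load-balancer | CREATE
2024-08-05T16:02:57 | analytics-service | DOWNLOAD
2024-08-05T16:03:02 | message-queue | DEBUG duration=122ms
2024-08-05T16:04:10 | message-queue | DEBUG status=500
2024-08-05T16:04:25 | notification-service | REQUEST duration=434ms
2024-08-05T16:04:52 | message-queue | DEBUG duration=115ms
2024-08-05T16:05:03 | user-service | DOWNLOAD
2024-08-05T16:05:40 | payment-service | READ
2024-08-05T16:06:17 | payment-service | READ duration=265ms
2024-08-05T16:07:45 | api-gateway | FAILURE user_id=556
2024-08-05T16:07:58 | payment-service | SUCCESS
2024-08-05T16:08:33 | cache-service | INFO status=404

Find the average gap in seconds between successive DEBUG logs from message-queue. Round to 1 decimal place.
58.4

To calculate average interval:

1. Find all DEBUG events for message-queue in order
2. Calculate time gaps between consecutive events
3. Compute mean of gaps: 292 / 5 = 58.4 seconds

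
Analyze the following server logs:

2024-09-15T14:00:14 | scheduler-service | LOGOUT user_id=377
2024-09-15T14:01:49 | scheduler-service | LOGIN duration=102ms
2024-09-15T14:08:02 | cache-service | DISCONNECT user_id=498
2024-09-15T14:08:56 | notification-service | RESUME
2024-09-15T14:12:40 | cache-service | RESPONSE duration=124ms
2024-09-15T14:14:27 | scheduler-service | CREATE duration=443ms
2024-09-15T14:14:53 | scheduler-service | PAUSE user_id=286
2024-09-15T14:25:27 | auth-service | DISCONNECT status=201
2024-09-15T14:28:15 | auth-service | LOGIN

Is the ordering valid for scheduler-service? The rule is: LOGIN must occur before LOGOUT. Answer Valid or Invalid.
Invalid

To validate ordering:

1. Required order: LOGIN → LOGOUT
2. Rule: LOGIN must occur before LOGOUT
3. Check actual order of events for scheduler-service
4. Result: Invalid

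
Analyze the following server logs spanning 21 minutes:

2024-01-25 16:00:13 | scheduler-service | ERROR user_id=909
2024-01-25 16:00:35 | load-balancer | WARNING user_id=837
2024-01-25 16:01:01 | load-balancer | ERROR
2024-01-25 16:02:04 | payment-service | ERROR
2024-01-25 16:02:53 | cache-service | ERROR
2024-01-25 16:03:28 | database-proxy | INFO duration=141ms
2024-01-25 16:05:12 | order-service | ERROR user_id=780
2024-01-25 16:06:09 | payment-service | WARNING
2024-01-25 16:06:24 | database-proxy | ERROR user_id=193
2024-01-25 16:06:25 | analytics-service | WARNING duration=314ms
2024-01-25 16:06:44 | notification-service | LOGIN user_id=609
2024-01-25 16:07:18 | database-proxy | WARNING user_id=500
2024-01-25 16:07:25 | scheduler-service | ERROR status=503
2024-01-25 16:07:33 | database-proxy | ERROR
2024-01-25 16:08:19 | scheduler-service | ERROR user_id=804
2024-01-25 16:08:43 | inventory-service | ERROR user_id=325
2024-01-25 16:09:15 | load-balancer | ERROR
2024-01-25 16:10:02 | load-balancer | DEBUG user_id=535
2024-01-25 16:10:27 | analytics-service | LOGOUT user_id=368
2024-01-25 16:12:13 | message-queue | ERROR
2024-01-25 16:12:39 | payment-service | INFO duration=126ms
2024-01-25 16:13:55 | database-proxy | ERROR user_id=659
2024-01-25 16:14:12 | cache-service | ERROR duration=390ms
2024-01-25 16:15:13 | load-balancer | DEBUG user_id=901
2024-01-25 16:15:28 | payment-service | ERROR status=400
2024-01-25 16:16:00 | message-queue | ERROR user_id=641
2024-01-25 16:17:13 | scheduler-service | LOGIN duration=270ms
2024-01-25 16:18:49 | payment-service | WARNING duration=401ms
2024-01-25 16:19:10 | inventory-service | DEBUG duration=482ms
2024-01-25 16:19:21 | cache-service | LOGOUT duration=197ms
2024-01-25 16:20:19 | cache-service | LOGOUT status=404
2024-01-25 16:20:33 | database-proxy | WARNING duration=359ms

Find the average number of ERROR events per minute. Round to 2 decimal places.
0.76

To calculate the rate:

1. Count total ERROR events: 16
2. Total time period: 21 minutes
3. Rate = 16 / 21 = 0.76 events per minute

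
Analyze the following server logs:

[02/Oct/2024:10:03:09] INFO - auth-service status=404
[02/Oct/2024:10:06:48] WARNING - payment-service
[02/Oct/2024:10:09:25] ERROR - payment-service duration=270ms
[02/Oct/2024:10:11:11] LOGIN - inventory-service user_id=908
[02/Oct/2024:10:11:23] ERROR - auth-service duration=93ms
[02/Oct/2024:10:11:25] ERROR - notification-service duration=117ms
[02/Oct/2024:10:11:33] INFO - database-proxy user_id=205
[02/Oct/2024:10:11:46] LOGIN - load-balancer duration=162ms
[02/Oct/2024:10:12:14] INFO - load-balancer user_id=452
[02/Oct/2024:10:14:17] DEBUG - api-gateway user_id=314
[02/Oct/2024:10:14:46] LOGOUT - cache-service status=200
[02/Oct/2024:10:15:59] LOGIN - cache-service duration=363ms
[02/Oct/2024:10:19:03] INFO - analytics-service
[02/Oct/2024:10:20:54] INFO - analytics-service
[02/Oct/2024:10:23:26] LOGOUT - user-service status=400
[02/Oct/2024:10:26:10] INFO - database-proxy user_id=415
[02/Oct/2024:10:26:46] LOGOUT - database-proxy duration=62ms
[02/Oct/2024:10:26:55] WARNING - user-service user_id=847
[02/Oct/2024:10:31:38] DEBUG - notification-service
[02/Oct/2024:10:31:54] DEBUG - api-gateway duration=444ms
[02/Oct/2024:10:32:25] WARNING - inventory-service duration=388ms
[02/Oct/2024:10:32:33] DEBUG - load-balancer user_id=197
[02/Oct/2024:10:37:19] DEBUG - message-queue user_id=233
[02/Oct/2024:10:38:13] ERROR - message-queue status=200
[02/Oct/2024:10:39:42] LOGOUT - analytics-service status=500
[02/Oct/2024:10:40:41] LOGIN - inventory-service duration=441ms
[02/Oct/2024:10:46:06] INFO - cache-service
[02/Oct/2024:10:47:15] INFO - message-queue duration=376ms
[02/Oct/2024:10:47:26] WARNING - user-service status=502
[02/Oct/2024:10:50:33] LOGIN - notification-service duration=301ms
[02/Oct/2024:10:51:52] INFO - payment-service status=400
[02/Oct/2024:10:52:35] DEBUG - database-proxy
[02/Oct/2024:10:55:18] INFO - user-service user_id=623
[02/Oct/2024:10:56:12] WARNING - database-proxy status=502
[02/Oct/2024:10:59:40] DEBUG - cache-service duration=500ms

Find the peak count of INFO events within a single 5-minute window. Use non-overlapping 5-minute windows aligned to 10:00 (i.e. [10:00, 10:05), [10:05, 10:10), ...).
2

To find the burst window:

1. Divide the log period into non-overlapping 5-minute windows starting at 10:00
2. Count INFO events in each window
3. Find the window with maximum count
4. Maximum events in a window: 2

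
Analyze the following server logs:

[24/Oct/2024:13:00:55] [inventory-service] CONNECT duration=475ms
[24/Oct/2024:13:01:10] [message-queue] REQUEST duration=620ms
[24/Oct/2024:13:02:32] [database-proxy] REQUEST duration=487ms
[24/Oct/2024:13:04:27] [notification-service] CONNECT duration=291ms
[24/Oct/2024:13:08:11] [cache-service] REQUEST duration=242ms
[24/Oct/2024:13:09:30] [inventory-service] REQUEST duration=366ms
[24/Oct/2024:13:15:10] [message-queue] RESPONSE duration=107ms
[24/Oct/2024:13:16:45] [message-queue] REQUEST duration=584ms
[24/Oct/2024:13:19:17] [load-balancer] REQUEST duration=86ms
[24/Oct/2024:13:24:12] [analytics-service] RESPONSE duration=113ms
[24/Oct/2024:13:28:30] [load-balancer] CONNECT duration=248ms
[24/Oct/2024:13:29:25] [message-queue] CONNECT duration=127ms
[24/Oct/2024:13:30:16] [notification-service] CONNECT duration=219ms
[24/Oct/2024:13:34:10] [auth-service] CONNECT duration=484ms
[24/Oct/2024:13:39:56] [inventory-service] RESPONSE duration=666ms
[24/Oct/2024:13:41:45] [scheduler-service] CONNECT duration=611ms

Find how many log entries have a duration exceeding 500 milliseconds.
4

To count timeouts:

1. Threshold: 500ms
2. Extract duration from each log entry
3. Count entries where duration > 500
4. Timeout count: 4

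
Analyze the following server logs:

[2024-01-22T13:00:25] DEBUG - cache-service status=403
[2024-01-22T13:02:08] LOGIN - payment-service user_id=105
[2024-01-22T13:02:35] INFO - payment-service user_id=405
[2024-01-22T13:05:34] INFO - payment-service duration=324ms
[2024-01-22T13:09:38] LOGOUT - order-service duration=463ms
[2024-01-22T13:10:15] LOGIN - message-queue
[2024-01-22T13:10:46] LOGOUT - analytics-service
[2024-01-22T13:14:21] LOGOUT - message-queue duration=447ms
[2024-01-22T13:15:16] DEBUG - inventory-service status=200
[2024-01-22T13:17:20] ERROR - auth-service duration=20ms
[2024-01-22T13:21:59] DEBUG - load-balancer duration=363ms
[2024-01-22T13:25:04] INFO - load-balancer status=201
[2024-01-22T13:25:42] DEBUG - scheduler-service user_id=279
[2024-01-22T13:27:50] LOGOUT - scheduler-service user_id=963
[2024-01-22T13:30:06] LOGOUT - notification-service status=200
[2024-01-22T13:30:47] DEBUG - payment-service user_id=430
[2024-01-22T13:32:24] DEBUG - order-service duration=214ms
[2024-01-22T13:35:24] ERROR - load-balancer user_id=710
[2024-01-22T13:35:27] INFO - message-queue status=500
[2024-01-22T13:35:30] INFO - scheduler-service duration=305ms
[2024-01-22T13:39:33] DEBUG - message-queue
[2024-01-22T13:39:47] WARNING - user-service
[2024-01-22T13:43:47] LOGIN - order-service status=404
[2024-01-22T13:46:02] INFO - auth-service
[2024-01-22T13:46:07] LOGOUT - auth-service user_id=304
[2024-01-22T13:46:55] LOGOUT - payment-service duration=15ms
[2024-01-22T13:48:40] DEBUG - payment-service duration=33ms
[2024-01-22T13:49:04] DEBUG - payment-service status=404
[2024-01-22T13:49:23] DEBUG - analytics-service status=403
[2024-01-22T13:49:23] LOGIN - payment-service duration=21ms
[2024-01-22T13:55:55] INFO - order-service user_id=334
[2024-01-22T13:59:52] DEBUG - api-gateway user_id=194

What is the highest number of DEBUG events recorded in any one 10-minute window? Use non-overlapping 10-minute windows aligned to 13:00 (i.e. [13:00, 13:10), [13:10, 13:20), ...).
3

To find the burst window:

1. Divide the log period into non-overlapping 10-minute windows starting at 13:00
2. Count DEBUG events in each window
3. Find the window with maximum count
4. Maximum events in a window: 3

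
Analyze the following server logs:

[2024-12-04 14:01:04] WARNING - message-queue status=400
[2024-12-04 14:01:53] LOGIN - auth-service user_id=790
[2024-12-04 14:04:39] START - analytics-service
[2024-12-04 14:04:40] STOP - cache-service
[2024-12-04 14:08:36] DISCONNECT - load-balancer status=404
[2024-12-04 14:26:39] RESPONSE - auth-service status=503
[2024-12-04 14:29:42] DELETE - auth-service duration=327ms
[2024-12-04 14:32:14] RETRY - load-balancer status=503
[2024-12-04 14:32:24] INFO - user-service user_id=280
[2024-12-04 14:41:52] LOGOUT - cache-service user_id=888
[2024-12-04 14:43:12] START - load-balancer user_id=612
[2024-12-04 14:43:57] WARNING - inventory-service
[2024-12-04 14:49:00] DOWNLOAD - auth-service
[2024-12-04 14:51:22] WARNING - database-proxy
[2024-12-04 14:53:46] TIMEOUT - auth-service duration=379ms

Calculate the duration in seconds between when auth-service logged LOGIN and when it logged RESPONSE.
1486

To find the time between events:

1. Locate the first LOGIN event for auth-service: 2024-12-04 14:01:53
2. Locate the first RESPONSE event for auth-service: 2024-12-04 14:26:39
3. Calculate the difference: 2024-12-04 14:26:39 - 2024-12-04 14:01:53 = 1486 seconds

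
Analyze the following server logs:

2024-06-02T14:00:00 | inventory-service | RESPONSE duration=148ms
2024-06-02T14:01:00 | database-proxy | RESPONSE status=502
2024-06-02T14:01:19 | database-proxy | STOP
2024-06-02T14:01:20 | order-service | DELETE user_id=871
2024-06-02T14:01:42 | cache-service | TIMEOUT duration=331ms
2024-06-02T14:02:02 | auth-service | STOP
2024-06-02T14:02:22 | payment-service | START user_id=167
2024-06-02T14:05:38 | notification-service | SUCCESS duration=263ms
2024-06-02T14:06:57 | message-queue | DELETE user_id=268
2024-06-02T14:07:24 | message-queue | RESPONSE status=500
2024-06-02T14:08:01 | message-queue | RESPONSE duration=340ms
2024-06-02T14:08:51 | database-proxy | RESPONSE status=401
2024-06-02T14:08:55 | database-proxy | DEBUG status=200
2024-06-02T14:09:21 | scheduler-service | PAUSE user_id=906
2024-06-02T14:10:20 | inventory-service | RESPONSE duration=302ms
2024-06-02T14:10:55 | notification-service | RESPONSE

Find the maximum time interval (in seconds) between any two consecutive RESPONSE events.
384

To find the longest gap:

1. Extract all RESPONSE events in chronological order
2. Calculate time differences between consecutive events
3. Find the maximum difference
4. Longest gap: 384 seconds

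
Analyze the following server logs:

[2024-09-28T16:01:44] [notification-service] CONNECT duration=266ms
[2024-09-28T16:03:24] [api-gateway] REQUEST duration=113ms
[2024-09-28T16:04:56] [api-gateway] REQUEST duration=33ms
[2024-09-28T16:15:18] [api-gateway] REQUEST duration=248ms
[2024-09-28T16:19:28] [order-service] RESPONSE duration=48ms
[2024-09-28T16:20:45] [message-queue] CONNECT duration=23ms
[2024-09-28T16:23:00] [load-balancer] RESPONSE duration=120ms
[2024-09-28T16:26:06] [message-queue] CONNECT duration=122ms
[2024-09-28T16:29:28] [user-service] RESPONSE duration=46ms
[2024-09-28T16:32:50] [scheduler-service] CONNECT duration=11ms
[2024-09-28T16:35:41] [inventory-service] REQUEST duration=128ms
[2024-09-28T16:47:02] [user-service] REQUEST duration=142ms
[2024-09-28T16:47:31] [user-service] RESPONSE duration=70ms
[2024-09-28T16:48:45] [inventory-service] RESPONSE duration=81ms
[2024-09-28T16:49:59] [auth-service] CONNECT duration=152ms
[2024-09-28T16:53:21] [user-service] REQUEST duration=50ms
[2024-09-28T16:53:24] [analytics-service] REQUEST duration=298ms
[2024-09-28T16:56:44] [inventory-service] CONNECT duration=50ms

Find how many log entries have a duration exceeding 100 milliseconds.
9

To count timeouts:

1. Threshold: 100ms
2. Extract duration from each log entry
3. Count entries where duration > 100
4. Timeout count: 9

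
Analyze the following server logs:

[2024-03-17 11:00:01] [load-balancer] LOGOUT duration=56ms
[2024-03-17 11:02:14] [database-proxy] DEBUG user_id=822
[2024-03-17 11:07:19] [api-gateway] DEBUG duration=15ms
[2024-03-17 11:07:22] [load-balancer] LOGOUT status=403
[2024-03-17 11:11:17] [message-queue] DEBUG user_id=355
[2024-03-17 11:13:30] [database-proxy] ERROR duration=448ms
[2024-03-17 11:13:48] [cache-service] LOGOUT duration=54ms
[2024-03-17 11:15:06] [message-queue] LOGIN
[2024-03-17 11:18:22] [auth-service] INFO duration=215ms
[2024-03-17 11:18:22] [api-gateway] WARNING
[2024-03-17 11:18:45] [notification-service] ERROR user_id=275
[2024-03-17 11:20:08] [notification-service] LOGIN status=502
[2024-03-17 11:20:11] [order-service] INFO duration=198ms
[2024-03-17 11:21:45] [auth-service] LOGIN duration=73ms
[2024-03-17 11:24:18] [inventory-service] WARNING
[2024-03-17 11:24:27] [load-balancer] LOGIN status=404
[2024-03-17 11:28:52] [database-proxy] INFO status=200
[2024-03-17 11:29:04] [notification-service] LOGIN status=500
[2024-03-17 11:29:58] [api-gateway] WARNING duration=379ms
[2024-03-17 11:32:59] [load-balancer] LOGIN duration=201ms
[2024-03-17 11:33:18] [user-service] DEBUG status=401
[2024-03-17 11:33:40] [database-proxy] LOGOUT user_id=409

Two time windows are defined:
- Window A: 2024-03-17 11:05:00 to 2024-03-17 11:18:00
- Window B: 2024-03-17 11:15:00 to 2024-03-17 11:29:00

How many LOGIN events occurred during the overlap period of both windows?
1

To find overlap events:

1. Window A: 2024-03-17 11:05:00 to 2024-03-17 11:18:00
2. Window B: 2024-03-17 11:15:00 to 2024-03-17 11:29:00
3. Overlap period: 2024-03-17 11:15:00 to 2024-03-17 11:18:00
4. Count LOGIN events in overlap: 1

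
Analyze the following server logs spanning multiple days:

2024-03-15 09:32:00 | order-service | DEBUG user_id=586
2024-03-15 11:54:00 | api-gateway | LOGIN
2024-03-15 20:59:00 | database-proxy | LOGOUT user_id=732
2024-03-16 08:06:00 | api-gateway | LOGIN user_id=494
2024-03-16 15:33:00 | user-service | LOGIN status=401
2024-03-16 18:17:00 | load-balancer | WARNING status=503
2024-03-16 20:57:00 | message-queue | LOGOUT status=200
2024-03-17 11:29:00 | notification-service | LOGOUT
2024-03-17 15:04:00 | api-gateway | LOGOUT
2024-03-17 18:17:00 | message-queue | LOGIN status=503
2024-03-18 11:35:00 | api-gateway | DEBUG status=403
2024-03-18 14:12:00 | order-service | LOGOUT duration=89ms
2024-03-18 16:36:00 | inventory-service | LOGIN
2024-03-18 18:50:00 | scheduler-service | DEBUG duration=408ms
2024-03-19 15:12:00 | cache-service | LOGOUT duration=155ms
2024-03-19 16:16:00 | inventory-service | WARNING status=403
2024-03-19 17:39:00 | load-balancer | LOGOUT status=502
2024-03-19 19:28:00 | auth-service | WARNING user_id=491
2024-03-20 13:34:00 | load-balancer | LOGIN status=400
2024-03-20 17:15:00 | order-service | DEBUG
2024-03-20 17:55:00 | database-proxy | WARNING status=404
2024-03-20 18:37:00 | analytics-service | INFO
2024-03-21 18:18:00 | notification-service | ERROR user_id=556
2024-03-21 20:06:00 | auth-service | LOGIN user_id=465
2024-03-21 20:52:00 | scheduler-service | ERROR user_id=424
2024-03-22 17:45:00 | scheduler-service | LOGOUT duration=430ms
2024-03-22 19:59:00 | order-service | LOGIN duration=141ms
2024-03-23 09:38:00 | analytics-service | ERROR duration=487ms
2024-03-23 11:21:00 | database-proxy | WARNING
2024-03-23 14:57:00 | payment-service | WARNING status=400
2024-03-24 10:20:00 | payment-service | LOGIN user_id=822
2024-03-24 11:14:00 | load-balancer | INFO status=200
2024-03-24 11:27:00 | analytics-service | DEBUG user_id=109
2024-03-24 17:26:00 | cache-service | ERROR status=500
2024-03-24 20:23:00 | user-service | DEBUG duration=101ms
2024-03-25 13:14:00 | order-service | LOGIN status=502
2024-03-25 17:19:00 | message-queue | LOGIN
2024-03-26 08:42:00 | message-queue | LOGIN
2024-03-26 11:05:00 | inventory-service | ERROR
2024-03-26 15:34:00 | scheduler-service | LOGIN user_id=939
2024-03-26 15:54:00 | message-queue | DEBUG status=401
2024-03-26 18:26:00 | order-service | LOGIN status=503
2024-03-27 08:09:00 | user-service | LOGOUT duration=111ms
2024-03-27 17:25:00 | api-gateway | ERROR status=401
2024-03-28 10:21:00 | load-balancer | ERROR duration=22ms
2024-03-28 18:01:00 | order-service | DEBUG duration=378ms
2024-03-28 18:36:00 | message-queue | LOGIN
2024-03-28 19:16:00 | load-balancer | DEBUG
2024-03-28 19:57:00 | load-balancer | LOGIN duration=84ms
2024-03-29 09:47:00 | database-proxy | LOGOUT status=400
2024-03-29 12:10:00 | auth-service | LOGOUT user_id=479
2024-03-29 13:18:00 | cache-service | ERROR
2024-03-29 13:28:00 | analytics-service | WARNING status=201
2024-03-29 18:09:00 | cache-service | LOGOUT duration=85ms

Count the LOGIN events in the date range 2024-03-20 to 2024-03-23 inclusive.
3

To filter by date range:

1. Date range: 2024-03-20 through 2024-03-23, both dates inclusive
2. Filter for LOGIN events whose date falls in this range
3. Count matching events: 3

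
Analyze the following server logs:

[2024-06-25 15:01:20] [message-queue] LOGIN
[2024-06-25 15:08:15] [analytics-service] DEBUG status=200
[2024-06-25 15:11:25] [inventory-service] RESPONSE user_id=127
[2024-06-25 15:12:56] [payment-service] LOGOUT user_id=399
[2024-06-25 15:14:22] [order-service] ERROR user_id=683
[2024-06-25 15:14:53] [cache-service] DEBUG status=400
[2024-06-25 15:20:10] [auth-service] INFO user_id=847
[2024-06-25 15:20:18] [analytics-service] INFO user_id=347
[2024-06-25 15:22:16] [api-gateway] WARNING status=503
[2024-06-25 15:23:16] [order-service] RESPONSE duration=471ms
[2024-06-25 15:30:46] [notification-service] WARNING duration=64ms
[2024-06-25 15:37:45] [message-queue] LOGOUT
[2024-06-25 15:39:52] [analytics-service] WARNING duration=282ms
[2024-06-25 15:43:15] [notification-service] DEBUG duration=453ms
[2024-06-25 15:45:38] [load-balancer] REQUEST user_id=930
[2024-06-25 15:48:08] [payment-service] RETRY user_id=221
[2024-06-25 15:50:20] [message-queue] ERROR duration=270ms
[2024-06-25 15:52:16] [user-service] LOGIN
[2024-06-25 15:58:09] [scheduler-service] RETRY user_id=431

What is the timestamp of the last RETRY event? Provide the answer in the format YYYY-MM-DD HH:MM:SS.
2024-06-25 15:58:09

To find the last event:

1. Filter for all RETRY events
2. Sort by timestamp
3. Select the last one
4. Timestamp: 2024-06-25 15:58:09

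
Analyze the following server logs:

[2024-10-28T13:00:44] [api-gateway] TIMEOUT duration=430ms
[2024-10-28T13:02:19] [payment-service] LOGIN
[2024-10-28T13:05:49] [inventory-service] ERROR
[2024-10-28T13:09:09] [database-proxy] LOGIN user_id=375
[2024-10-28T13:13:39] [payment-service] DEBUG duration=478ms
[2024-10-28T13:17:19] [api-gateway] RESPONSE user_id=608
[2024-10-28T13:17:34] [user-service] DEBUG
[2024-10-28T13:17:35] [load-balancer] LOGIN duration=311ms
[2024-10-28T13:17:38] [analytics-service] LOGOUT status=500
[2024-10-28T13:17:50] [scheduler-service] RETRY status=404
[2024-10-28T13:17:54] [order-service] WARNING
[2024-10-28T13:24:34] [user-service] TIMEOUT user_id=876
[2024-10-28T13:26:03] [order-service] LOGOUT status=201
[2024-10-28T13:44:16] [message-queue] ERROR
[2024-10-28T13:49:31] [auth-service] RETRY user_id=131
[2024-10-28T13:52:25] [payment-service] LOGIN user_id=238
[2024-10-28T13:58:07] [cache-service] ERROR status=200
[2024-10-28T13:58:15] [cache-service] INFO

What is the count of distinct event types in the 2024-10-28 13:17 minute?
6

To count unique event types:

1. Filter events in the minute starting at 2024-10-28 13:17
2. Extract event types from matching entries
3. Count unique types: 6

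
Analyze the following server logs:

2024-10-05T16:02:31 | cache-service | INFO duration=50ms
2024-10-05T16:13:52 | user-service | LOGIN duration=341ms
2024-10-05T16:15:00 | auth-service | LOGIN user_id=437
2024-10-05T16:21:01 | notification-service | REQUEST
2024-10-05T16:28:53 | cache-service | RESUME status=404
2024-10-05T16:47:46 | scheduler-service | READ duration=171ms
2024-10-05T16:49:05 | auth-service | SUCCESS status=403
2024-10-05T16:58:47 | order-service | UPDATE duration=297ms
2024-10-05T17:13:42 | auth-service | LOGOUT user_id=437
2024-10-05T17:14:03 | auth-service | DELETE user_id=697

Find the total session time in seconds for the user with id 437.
3522

To calculate session duration:

1. Find LOGIN event for user_id=437: 2024-10-05T16:15:00
2. Find LOGOUT event for user_id=437: 2024-10-05T17:13:42
3. Session duration: 2024-10-05T17:13:42 - 2024-10-05T16:15:00 = 3522 seconds (58 minutes)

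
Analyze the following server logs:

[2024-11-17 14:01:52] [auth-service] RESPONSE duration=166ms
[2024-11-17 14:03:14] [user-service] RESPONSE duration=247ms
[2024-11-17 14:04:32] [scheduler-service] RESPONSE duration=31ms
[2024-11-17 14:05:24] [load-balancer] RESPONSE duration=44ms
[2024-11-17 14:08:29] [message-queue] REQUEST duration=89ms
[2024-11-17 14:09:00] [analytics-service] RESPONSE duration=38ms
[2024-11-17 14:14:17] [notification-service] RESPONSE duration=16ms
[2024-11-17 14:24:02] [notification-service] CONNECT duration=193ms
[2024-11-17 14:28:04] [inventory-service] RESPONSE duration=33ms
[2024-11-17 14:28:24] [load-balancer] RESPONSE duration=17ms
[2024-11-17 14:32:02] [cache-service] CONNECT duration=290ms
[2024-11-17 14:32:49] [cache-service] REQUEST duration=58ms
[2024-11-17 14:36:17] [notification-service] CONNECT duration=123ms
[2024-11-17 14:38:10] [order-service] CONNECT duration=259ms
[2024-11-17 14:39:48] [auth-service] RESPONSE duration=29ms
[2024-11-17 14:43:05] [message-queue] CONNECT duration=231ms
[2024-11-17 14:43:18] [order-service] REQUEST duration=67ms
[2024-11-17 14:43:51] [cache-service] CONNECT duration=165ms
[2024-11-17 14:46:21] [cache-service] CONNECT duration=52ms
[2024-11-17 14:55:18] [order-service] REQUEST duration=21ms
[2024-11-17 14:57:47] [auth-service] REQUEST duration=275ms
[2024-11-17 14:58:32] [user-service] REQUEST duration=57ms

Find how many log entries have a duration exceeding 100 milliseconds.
9

To count timeouts:

1. Threshold: 100ms
2. Extract duration from each log entry
3. Count entries where duration > 100
4. Timeout count: 9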